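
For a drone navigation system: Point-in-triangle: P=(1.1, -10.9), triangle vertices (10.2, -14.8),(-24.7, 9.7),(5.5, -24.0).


Cross products: AB x AP = 86.84, BC x BP = 247.34, CA x CP = 102.05
All same sign? yes

Yes, inside


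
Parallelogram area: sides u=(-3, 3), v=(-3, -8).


|u x v| = |(-3)*(-8) - 3*(-3)|
= |24 - (-9)| = 33

33


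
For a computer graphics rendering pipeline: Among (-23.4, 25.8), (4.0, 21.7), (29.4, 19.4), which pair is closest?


d(P0,P1) = 27.7051, d(P0,P2) = 53.1865, d(P1,P2) = 25.5039
Closest: P1 and P2

Closest pair: (4.0, 21.7) and (29.4, 19.4), distance = 25.5039


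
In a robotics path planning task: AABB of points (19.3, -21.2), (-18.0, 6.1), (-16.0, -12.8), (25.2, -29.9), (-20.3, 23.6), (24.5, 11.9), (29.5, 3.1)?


x range: [-20.3, 29.5]
y range: [-29.9, 23.6]
Bounding box: (-20.3,-29.9) to (29.5,23.6)

(-20.3,-29.9) to (29.5,23.6)


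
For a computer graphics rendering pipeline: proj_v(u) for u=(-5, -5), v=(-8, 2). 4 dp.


u.v = 30, |v| = sqrt(68) = 8.2462
Scalar projection = u.v / |v| = 30 / sqrt(68) = 3.638

3.638


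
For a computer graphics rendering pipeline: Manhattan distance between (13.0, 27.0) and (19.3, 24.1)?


|13-19.3| + |27-24.1| = 6.3 + 2.9 = 9.2

9.2


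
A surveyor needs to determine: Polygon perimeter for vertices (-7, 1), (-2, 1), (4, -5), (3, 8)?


Sides: (-7, 1)->(-2, 1): sqrt(25) = 5, (-2, 1)->(4, -5): sqrt(72) = 8.485281, (4, -5)->(3, 8): sqrt(170) = 13.038405, (3, 8)->(-7, 1): sqrt(149) = 12.206556
Sum = 38.730242
Perimeter = 38.7302

38.7302


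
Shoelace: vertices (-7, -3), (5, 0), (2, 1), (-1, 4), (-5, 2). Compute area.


Shoelace sum: ((-7)*0 - 5*(-3)) + (5*1 - 2*0) + (2*4 - (-1)*1) + ((-1)*2 - (-5)*4) + ((-5)*(-3) - (-7)*2)
= 76
Area = |76|/2 = 38

38


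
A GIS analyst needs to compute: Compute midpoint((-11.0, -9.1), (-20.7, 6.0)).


M = (((-11)+(-20.7))/2, ((-9.1)+6)/2)
= (-15.85, -1.55)

(-15.85, -1.55)


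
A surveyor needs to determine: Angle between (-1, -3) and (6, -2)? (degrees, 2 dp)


u.v = 0, |u| = sqrt(10) = 3.1623, |v| = sqrt(40) = 6.3246
cos(theta) = u.v/(|u||v|) = 0/sqrt(400) = 0
theta = acos(0) = 90 degrees

90 degrees


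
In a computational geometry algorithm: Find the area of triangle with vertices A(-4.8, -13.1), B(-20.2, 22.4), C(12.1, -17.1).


Area = |x_A(y_B-y_C) + x_B(y_C-y_A) + x_C(y_A-y_B)|/2
= |(-189.6) + 80.8 + (-429.55)|/2
= 538.35/2 = 269.175

269.175


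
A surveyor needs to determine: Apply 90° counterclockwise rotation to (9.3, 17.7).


90° CCW: (x,y) -> (-y, x)
(9.3,17.7) -> (-17.7, 9.3)

(-17.7, 9.3)


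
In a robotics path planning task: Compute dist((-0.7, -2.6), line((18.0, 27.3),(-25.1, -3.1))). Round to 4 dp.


|cross product| = 720.21
|line direction| = sqrt(2781.77) = 52.7425
Distance = 720.21/sqrt(2781.77) = 13.6552

13.6552


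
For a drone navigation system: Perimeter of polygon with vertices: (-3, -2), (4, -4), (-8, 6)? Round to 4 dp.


Sides: (-3, -2)->(4, -4): sqrt(53) = 7.28011, (4, -4)->(-8, 6): sqrt(244) = 15.620499, (-8, 6)->(-3, -2): sqrt(89) = 9.433981
Sum = 32.33459
Perimeter = 32.3346

32.3346


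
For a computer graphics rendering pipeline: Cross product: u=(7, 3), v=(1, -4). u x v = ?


u x v = u_x*v_y - u_y*v_x = 7*(-4) - 3*1
= (-28) - 3 = -31

-31


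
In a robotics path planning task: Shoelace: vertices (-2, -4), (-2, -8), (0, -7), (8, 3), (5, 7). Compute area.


Shoelace sum: ((-2)*(-8) - (-2)*(-4)) + ((-2)*(-7) - 0*(-8)) + (0*3 - 8*(-7)) + (8*7 - 5*3) + (5*(-4) - (-2)*7)
= 113
Area = |113|/2 = 56.5

56.5


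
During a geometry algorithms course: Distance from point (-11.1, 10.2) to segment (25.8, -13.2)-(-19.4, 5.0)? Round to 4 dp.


Project P onto AB: t = 0.8819 (clamped to [0,1])
Closest point on segment: (-14.0596, 2.8497)
Distance: 7.9238

7.9238


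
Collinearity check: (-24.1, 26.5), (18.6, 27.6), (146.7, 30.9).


Cross product: (18.6-(-24.1))*(30.9-26.5) - (27.6-26.5)*(146.7-(-24.1))
= 0

Yes, collinear


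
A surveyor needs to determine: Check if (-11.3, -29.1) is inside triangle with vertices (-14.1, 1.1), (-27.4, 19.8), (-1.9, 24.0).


Cross products: AB x AP = 349.3, BC x BP = -1314.57, CA x CP = 432.56
All same sign? no

No, outside


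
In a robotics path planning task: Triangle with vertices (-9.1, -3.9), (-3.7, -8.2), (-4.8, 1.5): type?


Side lengths squared: AB^2=47.65, BC^2=95.3, CA^2=47.65
Sorted: [47.65, 47.65, 95.3]
By sides: Isosceles, By angles: Right

Isosceles, Right


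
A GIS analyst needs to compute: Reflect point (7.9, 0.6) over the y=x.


Reflection over y=x: (x,y) -> (y,x)
(7.9, 0.6) -> (0.6, 7.9)

(0.6, 7.9)


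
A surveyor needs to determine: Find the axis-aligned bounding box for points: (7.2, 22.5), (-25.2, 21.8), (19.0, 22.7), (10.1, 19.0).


x range: [-25.2, 19]
y range: [19, 22.7]
Bounding box: (-25.2,19) to (19,22.7)

(-25.2,19) to (19,22.7)


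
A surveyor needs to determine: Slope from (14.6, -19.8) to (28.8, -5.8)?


slope = (y2-y1)/(x2-x1) = ((-5.8)-(-19.8))/(28.8-14.6) = 14/14.2 = 0.9859

0.9859


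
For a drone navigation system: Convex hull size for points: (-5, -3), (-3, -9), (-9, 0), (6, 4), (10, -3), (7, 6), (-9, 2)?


Convex hull vertices (CCW): (-9, 0), (-3, -9), (10, -3), (7, 6), (-9, 2)
Count = 5

5


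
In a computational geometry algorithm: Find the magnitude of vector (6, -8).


|u| = sqrt(6^2 + (-8)^2) = sqrt(100) = 10

10


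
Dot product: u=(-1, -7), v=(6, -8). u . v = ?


u . v = u_x*v_x + u_y*v_y = (-1)*6 + (-7)*(-8)
= (-6) + 56 = 50

50


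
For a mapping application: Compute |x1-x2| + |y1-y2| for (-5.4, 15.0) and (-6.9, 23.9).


|(-5.4)-(-6.9)| + |15-23.9| = 1.5 + 8.9 = 10.4

10.4


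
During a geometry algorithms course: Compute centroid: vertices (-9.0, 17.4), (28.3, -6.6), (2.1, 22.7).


Centroid = ((x_A+x_B+x_C)/3, (y_A+y_B+y_C)/3)
= (((-9)+28.3+2.1)/3, (17.4+(-6.6)+22.7)/3)
= (7.1333, 11.1667)

(7.1333, 11.1667)


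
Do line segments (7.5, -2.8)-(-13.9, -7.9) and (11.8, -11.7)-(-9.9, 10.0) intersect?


Cross products: d1=-99.82, d2=475.23, d3=212.39, d4=-362.66
d1*d2 < 0 and d3*d4 < 0? yes

Yes, they intersect


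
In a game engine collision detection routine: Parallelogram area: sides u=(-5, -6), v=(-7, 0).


|u x v| = |(-5)*0 - (-6)*(-7)|
= |0 - 42| = 42

42


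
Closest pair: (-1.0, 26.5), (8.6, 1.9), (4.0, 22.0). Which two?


d(P0,P1) = 26.4068, d(P0,P2) = 6.7268, d(P1,P2) = 20.6197
Closest: P0 and P2

Closest pair: (-1.0, 26.5) and (4.0, 22.0), distance = 6.7268


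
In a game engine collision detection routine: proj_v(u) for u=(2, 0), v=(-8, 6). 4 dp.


u.v = -16, |v| = sqrt(100) = 10
Scalar projection = u.v / |v| = -16 / sqrt(100) = -1.6

-1.6


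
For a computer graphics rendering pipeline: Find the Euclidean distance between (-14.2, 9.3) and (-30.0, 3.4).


dx=-15.8, dy=-5.9
d^2 = (-15.8)^2 + (-5.9)^2 = 284.45
d = sqrt(284.45) = 16.8656

16.8656


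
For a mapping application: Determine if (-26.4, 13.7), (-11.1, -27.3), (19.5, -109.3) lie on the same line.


Cross product: ((-11.1)-(-26.4))*((-109.3)-13.7) - ((-27.3)-13.7)*(19.5-(-26.4))
= 0

Yes, collinear


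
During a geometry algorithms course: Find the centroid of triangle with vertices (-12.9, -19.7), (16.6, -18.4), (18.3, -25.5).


Centroid = ((x_A+x_B+x_C)/3, (y_A+y_B+y_C)/3)
= (((-12.9)+16.6+18.3)/3, ((-19.7)+(-18.4)+(-25.5))/3)
= (7.3333, -21.2)

(7.3333, -21.2)


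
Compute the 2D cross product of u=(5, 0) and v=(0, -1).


u x v = u_x*v_y - u_y*v_x = 5*(-1) - 0*0
= (-5) - 0 = -5

-5


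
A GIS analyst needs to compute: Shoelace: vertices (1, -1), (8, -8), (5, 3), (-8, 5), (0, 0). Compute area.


Shoelace sum: (1*(-8) - 8*(-1)) + (8*3 - 5*(-8)) + (5*5 - (-8)*3) + ((-8)*0 - 0*5) + (0*(-1) - 1*0)
= 113
Area = |113|/2 = 56.5

56.5


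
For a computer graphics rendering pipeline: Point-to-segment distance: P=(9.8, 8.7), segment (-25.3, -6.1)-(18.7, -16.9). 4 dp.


Project P onto AB: t = 0.6745 (clamped to [0,1])
Closest point on segment: (4.3792, -13.3849)
Distance: 22.7404

22.7404


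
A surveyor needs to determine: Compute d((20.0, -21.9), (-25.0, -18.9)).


dx=-45, dy=3
d^2 = (-45)^2 + 3^2 = 2034
d = sqrt(2034) = 45.0999

45.0999


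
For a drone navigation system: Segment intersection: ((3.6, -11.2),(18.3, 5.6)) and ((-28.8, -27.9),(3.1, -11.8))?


Cross products: d1=11.09, d2=310.34, d3=298.83, d4=-0.42
d1*d2 < 0 and d3*d4 < 0? no

No, they don't intersect


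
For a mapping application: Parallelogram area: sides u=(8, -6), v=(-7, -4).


|u x v| = |8*(-4) - (-6)*(-7)|
= |(-32) - 42| = 74

74


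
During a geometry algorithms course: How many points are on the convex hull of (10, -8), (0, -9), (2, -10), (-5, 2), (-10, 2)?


Convex hull vertices (CCW): (-10, 2), (0, -9), (2, -10), (10, -8), (-5, 2)
Count = 5

5


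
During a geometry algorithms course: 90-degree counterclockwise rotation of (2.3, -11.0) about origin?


90° CCW: (x,y) -> (-y, x)
(2.3,-11) -> (11, 2.3)

(11, 2.3)


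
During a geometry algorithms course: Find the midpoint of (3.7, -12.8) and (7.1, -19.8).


M = ((3.7+7.1)/2, ((-12.8)+(-19.8))/2)
= (5.4, -16.3)

(5.4, -16.3)


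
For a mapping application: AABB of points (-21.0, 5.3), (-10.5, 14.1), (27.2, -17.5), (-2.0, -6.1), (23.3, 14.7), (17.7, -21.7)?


x range: [-21, 27.2]
y range: [-21.7, 14.7]
Bounding box: (-21,-21.7) to (27.2,14.7)

(-21,-21.7) to (27.2,14.7)


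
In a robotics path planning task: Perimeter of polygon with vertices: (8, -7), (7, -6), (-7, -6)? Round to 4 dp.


Sides: (8, -7)->(7, -6): sqrt(2) = 1.414214, (7, -6)->(-7, -6): sqrt(196) = 14, (-7, -6)->(8, -7): sqrt(226) = 15.033296
Sum = 30.44751
Perimeter = 30.4475

30.4475


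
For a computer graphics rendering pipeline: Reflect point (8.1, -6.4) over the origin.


Reflection over origin: (x,y) -> (-x,-y)
(8.1, -6.4) -> (-8.1, 6.4)

(-8.1, 6.4)


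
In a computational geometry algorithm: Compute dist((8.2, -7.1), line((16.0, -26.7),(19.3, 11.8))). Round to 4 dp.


|cross product| = 364.98
|line direction| = sqrt(1493.14) = 38.6412
Distance = 364.98/sqrt(1493.14) = 9.4454

9.4454


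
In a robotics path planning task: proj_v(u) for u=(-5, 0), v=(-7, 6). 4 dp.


u.v = 35, |v| = sqrt(85) = 9.2195
Scalar projection = u.v / |v| = 35 / sqrt(85) = 3.7963

3.7963


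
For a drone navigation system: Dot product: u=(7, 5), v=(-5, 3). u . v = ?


u . v = u_x*v_x + u_y*v_y = 7*(-5) + 5*3
= (-35) + 15 = -20

-20


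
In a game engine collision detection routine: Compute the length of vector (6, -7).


|u| = sqrt(6^2 + (-7)^2) = sqrt(85) = 9.2195

9.2195


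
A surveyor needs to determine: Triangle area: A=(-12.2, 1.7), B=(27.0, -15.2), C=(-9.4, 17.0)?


Area = |x_A(y_B-y_C) + x_B(y_C-y_A) + x_C(y_A-y_B)|/2
= |392.84 + 413.1 + (-158.86)|/2
= 647.08/2 = 323.54

323.54


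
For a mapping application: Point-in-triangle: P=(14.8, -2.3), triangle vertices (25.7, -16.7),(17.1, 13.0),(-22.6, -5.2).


Cross products: AB x AP = 199.89, BC x BP = 565.55, CA x CP = 570.17
All same sign? yes

Yes, inside


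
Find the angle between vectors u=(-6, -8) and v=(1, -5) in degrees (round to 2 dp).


u.v = 34, |u| = sqrt(100) = 10, |v| = sqrt(26) = 5.099
cos(theta) = u.v/(|u||v|) = 34/sqrt(2600) = 0.666795
theta = acos(0.666795) = 48.18 degrees

48.18 degrees


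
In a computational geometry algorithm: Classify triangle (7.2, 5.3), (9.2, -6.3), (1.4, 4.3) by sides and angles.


Side lengths squared: AB^2=138.56, BC^2=173.2, CA^2=34.64
Sorted: [34.64, 138.56, 173.2]
By sides: Scalene, By angles: Right

Scalene, Right


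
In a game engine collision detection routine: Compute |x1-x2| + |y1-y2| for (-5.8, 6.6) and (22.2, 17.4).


|(-5.8)-22.2| + |6.6-17.4| = 28 + 10.8 = 38.8

38.8


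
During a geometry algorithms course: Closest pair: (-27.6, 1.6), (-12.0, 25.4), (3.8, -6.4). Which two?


d(P0,P1) = 28.457, d(P0,P2) = 32.4031, d(P1,P2) = 35.5089
Closest: P0 and P1

Closest pair: (-27.6, 1.6) and (-12.0, 25.4), distance = 28.457


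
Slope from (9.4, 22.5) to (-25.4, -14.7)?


slope = (y2-y1)/(x2-x1) = ((-14.7)-22.5)/((-25.4)-9.4) = (-37.2)/(-34.8) = 1.069

1.069


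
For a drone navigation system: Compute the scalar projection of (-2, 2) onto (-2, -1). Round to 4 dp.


u.v = 2, |v| = sqrt(5) = 2.2361
Scalar projection = u.v / |v| = 2 / sqrt(5) = 0.8944

0.8944


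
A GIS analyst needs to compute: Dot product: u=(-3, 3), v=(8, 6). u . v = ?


u . v = u_x*v_x + u_y*v_y = (-3)*8 + 3*6
= (-24) + 18 = -6

-6


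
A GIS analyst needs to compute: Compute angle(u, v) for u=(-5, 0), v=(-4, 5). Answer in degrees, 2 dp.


u.v = 20, |u| = sqrt(25) = 5, |v| = sqrt(41) = 6.4031
cos(theta) = u.v/(|u||v|) = 20/sqrt(1025) = 0.624695
theta = acos(0.624695) = 51.34 degrees

51.34 degrees


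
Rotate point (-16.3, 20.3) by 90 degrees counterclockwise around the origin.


90° CCW: (x,y) -> (-y, x)
(-16.3,20.3) -> (-20.3, -16.3)

(-20.3, -16.3)


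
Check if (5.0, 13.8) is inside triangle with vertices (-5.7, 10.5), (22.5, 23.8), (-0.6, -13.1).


Cross products: AB x AP = -49.25, BC x BP = -414.75, CA x CP = -269.35
All same sign? yes

Yes, inside


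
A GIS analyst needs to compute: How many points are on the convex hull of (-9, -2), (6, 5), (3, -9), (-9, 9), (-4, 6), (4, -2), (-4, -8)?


Convex hull vertices (CCW): (-9, -2), (-4, -8), (3, -9), (6, 5), (-9, 9)
Count = 5

5


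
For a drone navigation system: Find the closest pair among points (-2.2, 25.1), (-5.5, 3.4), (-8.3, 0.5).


d(P0,P1) = 21.9495, d(P0,P2) = 25.345, d(P1,P2) = 4.0311
Closest: P1 and P2

Closest pair: (-5.5, 3.4) and (-8.3, 0.5), distance = 4.0311


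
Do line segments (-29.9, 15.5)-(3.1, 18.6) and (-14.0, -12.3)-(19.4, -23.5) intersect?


Cross products: d1=750.44, d2=1223.58, d3=-966.69, d4=-1439.83
d1*d2 < 0 and d3*d4 < 0? no

No, they don't intersect


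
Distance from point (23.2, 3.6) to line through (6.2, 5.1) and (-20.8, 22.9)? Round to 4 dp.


|cross product| = 262.1
|line direction| = sqrt(1045.84) = 32.3394
Distance = 262.1/sqrt(1045.84) = 8.1047

8.1047


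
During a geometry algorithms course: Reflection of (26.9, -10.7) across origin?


Reflection over origin: (x,y) -> (-x,-y)
(26.9, -10.7) -> (-26.9, 10.7)

(-26.9, 10.7)


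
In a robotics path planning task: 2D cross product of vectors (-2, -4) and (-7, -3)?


u x v = u_x*v_y - u_y*v_x = (-2)*(-3) - (-4)*(-7)
= 6 - 28 = -22

-22


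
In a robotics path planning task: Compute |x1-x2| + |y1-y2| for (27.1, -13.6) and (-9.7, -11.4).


|27.1-(-9.7)| + |(-13.6)-(-11.4)| = 36.8 + 2.2 = 39

39


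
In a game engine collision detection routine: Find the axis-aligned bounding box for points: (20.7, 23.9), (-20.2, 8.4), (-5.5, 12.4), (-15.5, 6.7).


x range: [-20.2, 20.7]
y range: [6.7, 23.9]
Bounding box: (-20.2,6.7) to (20.7,23.9)

(-20.2,6.7) to (20.7,23.9)


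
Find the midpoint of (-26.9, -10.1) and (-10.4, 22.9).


M = (((-26.9)+(-10.4))/2, ((-10.1)+22.9)/2)
= (-18.65, 6.4)

(-18.65, 6.4)


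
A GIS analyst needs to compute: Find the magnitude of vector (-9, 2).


|u| = sqrt((-9)^2 + 2^2) = sqrt(85) = 9.2195

9.2195


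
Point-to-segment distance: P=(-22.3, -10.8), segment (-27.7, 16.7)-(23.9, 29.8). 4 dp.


Project P onto AB: t = 0 (clamped to [0,1])
Closest point on segment: (-27.7, 16.7)
Distance: 28.0252

28.0252


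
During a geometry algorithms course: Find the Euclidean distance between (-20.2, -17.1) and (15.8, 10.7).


dx=36, dy=27.8
d^2 = 36^2 + 27.8^2 = 2068.84
d = sqrt(2068.84) = 45.4845

45.4845


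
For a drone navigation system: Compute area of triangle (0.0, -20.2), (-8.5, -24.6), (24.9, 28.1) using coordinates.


Area = |x_A(y_B-y_C) + x_B(y_C-y_A) + x_C(y_A-y_B)|/2
= |0 + (-410.55) + 109.56|/2
= 300.99/2 = 150.495

150.495


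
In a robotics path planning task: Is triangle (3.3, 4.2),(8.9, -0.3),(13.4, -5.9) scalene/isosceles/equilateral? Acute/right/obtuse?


Side lengths squared: AB^2=51.61, BC^2=51.61, CA^2=204.02
Sorted: [51.61, 51.61, 204.02]
By sides: Isosceles, By angles: Obtuse

Isosceles, Obtuse


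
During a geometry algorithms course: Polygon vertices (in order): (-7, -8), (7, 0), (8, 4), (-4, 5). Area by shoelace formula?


Shoelace sum: ((-7)*0 - 7*(-8)) + (7*4 - 8*0) + (8*5 - (-4)*4) + ((-4)*(-8) - (-7)*5)
= 207
Area = |207|/2 = 103.5

103.5


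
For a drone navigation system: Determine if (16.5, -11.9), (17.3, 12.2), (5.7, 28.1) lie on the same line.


Cross product: (17.3-16.5)*(28.1-(-11.9)) - (12.2-(-11.9))*(5.7-16.5)
= 292.28

No, not collinear


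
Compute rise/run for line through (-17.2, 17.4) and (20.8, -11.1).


slope = (y2-y1)/(x2-x1) = ((-11.1)-17.4)/(20.8-(-17.2)) = (-28.5)/38 = -0.75

-0.75


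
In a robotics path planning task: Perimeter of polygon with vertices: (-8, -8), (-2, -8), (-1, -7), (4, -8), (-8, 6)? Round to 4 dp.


Sides: (-8, -8)->(-2, -8): sqrt(36) = 6, (-2, -8)->(-1, -7): sqrt(2) = 1.414214, (-1, -7)->(4, -8): sqrt(26) = 5.09902, (4, -8)->(-8, 6): sqrt(340) = 18.439089, (-8, 6)->(-8, -8): sqrt(196) = 14
Sum = 44.952323
Perimeter = 44.9523

44.9523


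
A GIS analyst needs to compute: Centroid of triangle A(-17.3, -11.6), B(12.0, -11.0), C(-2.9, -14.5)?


Centroid = ((x_A+x_B+x_C)/3, (y_A+y_B+y_C)/3)
= (((-17.3)+12+(-2.9))/3, ((-11.6)+(-11)+(-14.5))/3)
= (-2.7333, -12.3667)

(-2.7333, -12.3667)


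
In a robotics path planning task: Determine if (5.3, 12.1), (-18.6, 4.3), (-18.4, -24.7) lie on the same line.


Cross product: ((-18.6)-5.3)*((-24.7)-12.1) - (4.3-12.1)*((-18.4)-5.3)
= 694.66

No, not collinear


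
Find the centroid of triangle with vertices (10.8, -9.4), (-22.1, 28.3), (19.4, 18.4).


Centroid = ((x_A+x_B+x_C)/3, (y_A+y_B+y_C)/3)
= ((10.8+(-22.1)+19.4)/3, ((-9.4)+28.3+18.4)/3)
= (2.7, 12.4333)

(2.7, 12.4333)


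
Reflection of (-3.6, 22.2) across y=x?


Reflection over y=x: (x,y) -> (y,x)
(-3.6, 22.2) -> (22.2, -3.6)

(22.2, -3.6)


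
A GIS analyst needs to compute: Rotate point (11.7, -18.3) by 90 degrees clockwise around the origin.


90° CW: (x,y) -> (y, -x)
(11.7,-18.3) -> (-18.3, -11.7)

(-18.3, -11.7)


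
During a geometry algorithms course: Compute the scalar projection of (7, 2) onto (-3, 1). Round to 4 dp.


u.v = -19, |v| = sqrt(10) = 3.1623
Scalar projection = u.v / |v| = -19 / sqrt(10) = -6.0083

-6.0083


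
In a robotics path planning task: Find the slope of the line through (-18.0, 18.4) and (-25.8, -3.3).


slope = (y2-y1)/(x2-x1) = ((-3.3)-18.4)/((-25.8)-(-18)) = (-21.7)/(-7.8) = 2.7821

2.7821


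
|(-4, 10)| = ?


|u| = sqrt((-4)^2 + 10^2) = sqrt(116) = 10.7703

10.7703


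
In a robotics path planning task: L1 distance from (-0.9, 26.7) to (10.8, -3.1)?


|(-0.9)-10.8| + |26.7-(-3.1)| = 11.7 + 29.8 = 41.5

41.5


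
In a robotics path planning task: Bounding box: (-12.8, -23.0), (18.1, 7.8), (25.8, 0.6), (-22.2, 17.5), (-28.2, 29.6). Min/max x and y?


x range: [-28.2, 25.8]
y range: [-23, 29.6]
Bounding box: (-28.2,-23) to (25.8,29.6)

(-28.2,-23) to (25.8,29.6)


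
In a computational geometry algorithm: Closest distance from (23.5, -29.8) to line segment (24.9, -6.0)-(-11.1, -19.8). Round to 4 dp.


Project P onto AB: t = 0.2549 (clamped to [0,1])
Closest point on segment: (15.7249, -9.5171)
Distance: 21.722

21.722


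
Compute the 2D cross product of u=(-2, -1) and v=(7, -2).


u x v = u_x*v_y - u_y*v_x = (-2)*(-2) - (-1)*7
= 4 - (-7) = 11

11


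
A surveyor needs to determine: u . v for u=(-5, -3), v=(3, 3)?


u . v = u_x*v_x + u_y*v_y = (-5)*3 + (-3)*3
= (-15) + (-9) = -24

-24


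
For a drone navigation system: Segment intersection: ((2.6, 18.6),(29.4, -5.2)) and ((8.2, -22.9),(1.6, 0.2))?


Cross products: d1=-144.54, d2=-606.54, d3=-978.92, d4=-516.92
d1*d2 < 0 and d3*d4 < 0? no

No, they don't intersect


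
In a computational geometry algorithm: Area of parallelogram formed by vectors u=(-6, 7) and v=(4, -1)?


|u x v| = |(-6)*(-1) - 7*4|
= |6 - 28| = 22

22


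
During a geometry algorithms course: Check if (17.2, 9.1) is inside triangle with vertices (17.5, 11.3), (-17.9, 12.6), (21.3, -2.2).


Cross products: AB x AP = 78.27, BC x BP = 382.28, CA x CP = 12.41
All same sign? yes

Yes, inside


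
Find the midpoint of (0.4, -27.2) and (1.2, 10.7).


M = ((0.4+1.2)/2, ((-27.2)+10.7)/2)
= (0.8, -8.25)

(0.8, -8.25)


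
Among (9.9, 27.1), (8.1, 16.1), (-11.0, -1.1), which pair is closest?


d(P0,P1) = 11.1463, d(P0,P2) = 35.1006, d(P1,P2) = 25.7031
Closest: P0 and P1

Closest pair: (9.9, 27.1) and (8.1, 16.1), distance = 11.1463


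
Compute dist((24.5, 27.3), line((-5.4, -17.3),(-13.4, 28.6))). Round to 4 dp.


|cross product| = 1729.21
|line direction| = sqrt(2170.81) = 46.592
Distance = 1729.21/sqrt(2170.81) = 37.1139

37.1139


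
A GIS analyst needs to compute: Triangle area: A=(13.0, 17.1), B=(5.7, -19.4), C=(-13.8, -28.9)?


Area = |x_A(y_B-y_C) + x_B(y_C-y_A) + x_C(y_A-y_B)|/2
= |123.5 + (-262.2) + (-503.7)|/2
= 642.4/2 = 321.2

321.2


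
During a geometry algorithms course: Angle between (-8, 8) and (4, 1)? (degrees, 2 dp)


u.v = -24, |u| = sqrt(128) = 11.3137, |v| = sqrt(17) = 4.1231
cos(theta) = u.v/(|u||v|) = -24/sqrt(2176) = -0.514496
theta = acos(-0.514496) = 120.96 degrees

120.96 degrees


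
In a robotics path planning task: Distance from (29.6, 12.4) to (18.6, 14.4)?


dx=-11, dy=2
d^2 = (-11)^2 + 2^2 = 125
d = sqrt(125) = 11.1803

11.1803


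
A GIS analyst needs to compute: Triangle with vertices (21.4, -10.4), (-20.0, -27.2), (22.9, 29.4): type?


Side lengths squared: AB^2=1996.2, BC^2=5043.97, CA^2=1586.29
Sorted: [1586.29, 1996.2, 5043.97]
By sides: Scalene, By angles: Obtuse

Scalene, Obtuse


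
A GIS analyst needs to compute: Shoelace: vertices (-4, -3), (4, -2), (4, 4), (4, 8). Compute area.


Shoelace sum: ((-4)*(-2) - 4*(-3)) + (4*4 - 4*(-2)) + (4*8 - 4*4) + (4*(-3) - (-4)*8)
= 80
Area = |80|/2 = 40

40


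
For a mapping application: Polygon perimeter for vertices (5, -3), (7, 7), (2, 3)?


Sides: (5, -3)->(7, 7): sqrt(104) = 10.198039, (7, 7)->(2, 3): sqrt(41) = 6.403124, (2, 3)->(5, -3): sqrt(45) = 6.708204
Sum = 23.309367
Perimeter = 23.3094

23.3094


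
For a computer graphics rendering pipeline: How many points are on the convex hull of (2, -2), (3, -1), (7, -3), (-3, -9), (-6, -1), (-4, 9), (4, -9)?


Convex hull vertices (CCW): (-6, -1), (-3, -9), (4, -9), (7, -3), (-4, 9)
Count = 5

5


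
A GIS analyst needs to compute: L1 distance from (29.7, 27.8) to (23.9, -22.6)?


|29.7-23.9| + |27.8-(-22.6)| = 5.8 + 50.4 = 56.2

56.2


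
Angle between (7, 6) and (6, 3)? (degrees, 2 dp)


u.v = 60, |u| = sqrt(85) = 9.2195, |v| = sqrt(45) = 6.7082
cos(theta) = u.v/(|u||v|) = 60/sqrt(3825) = 0.970143
theta = acos(0.970143) = 14.04 degrees

14.04 degrees


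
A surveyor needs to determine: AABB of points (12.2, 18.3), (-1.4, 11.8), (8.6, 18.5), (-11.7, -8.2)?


x range: [-11.7, 12.2]
y range: [-8.2, 18.5]
Bounding box: (-11.7,-8.2) to (12.2,18.5)

(-11.7,-8.2) to (12.2,18.5)


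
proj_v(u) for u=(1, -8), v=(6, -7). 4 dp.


u.v = 62, |v| = sqrt(85) = 9.2195
Scalar projection = u.v / |v| = 62 / sqrt(85) = 6.7248

6.7248


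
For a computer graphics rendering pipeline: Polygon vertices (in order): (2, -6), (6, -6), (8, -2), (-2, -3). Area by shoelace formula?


Shoelace sum: (2*(-6) - 6*(-6)) + (6*(-2) - 8*(-6)) + (8*(-3) - (-2)*(-2)) + ((-2)*(-6) - 2*(-3))
= 50
Area = |50|/2 = 25

25


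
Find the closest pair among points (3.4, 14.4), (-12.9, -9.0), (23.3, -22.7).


d(P0,P1) = 28.5175, d(P0,P2) = 42.1001, d(P1,P2) = 38.7057
Closest: P0 and P1

Closest pair: (3.4, 14.4) and (-12.9, -9.0), distance = 28.5175


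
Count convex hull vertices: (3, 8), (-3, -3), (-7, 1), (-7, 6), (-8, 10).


Convex hull vertices (CCW): (-8, 10), (-7, 1), (-3, -3), (3, 8)
Count = 4

4


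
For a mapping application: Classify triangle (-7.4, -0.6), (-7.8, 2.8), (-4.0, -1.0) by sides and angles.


Side lengths squared: AB^2=11.72, BC^2=28.88, CA^2=11.72
Sorted: [11.72, 11.72, 28.88]
By sides: Isosceles, By angles: Obtuse

Isosceles, Obtuse


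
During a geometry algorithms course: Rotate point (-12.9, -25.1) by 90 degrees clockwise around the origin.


90° CW: (x,y) -> (y, -x)
(-12.9,-25.1) -> (-25.1, 12.9)

(-25.1, 12.9)


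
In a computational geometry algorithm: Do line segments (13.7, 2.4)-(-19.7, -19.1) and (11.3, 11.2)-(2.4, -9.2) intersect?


Cross products: d1=127.28, d2=-362.73, d3=-345.52, d4=144.49
d1*d2 < 0 and d3*d4 < 0? yes

Yes, they intersect


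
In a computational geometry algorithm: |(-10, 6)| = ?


|u| = sqrt((-10)^2 + 6^2) = sqrt(136) = 11.6619

11.6619


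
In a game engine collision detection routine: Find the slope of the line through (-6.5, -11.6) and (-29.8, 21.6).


slope = (y2-y1)/(x2-x1) = (21.6-(-11.6))/((-29.8)-(-6.5)) = 33.2/(-23.3) = -1.4249

-1.4249


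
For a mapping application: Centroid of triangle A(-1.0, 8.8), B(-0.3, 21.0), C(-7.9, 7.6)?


Centroid = ((x_A+x_B+x_C)/3, (y_A+y_B+y_C)/3)
= (((-1)+(-0.3)+(-7.9))/3, (8.8+21+7.6)/3)
= (-3.0667, 12.4667)

(-3.0667, 12.4667)


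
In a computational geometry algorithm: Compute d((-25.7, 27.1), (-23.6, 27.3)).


dx=2.1, dy=0.2
d^2 = 2.1^2 + 0.2^2 = 4.45
d = sqrt(4.45) = 2.1095

2.1095


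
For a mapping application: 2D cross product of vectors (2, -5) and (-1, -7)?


u x v = u_x*v_y - u_y*v_x = 2*(-7) - (-5)*(-1)
= (-14) - 5 = -19

-19


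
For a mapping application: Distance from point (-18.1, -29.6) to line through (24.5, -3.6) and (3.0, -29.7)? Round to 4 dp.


|cross product| = 552.86
|line direction| = sqrt(1143.46) = 33.8151
Distance = 552.86/sqrt(1143.46) = 16.3495

16.3495


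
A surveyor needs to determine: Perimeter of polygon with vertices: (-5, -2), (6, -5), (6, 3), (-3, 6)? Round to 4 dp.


Sides: (-5, -2)->(6, -5): sqrt(130) = 11.401754, (6, -5)->(6, 3): sqrt(64) = 8, (6, 3)->(-3, 6): sqrt(90) = 9.486833, (-3, 6)->(-5, -2): sqrt(68) = 8.246211
Sum = 37.134798
Perimeter = 37.1348

37.1348


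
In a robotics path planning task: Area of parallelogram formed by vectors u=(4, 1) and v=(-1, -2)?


|u x v| = |4*(-2) - 1*(-1)|
= |(-8) - (-1)| = 7

7


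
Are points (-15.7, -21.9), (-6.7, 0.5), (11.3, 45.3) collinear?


Cross product: ((-6.7)-(-15.7))*(45.3-(-21.9)) - (0.5-(-21.9))*(11.3-(-15.7))
= 0

Yes, collinear


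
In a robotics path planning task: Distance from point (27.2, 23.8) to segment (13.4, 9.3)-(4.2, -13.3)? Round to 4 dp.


Project P onto AB: t = 0 (clamped to [0,1])
Closest point on segment: (13.4, 9.3)
Distance: 20.0172

20.0172


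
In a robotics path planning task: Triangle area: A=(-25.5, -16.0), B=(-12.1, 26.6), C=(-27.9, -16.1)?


Area = |x_A(y_B-y_C) + x_B(y_C-y_A) + x_C(y_A-y_B)|/2
= |(-1088.85) + 1.21 + 1188.54|/2
= 100.9/2 = 50.45

50.45


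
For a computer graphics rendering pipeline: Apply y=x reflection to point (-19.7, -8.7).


Reflection over y=x: (x,y) -> (y,x)
(-19.7, -8.7) -> (-8.7, -19.7)

(-8.7, -19.7)


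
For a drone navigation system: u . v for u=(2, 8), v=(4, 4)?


u . v = u_x*v_x + u_y*v_y = 2*4 + 8*4
= 8 + 32 = 40

40


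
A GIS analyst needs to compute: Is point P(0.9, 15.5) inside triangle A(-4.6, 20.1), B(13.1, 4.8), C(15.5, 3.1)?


Cross products: AB x AP = 2.73, BC x BP = 4.94, CA x CP = -1.04
All same sign? no

No, outside


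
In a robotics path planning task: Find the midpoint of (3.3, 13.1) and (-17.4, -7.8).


M = ((3.3+(-17.4))/2, (13.1+(-7.8))/2)
= (-7.05, 2.65)

(-7.05, 2.65)


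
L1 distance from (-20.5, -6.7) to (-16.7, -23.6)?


|(-20.5)-(-16.7)| + |(-6.7)-(-23.6)| = 3.8 + 16.9 = 20.7

20.7


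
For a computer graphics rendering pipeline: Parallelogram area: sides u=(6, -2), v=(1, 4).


|u x v| = |6*4 - (-2)*1|
= |24 - (-2)| = 26

26


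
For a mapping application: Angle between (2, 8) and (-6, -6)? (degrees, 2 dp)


u.v = -60, |u| = sqrt(68) = 8.2462, |v| = sqrt(72) = 8.4853
cos(theta) = u.v/(|u||v|) = -60/sqrt(4896) = -0.857493
theta = acos(-0.857493) = 149.04 degrees

149.04 degrees


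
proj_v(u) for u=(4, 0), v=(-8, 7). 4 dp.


u.v = -32, |v| = sqrt(113) = 10.6301
Scalar projection = u.v / |v| = -32 / sqrt(113) = -3.0103

-3.0103


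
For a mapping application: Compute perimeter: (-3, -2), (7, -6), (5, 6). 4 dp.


Sides: (-3, -2)->(7, -6): sqrt(116) = 10.77033, (7, -6)->(5, 6): sqrt(148) = 12.165525, (5, 6)->(-3, -2): sqrt(128) = 11.313708
Sum = 34.249563
Perimeter = 34.2496

34.2496


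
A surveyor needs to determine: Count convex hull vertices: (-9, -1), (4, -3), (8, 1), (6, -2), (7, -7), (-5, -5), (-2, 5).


Convex hull vertices (CCW): (-9, -1), (-5, -5), (7, -7), (8, 1), (-2, 5)
Count = 5

5


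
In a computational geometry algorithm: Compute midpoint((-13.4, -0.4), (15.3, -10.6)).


M = (((-13.4)+15.3)/2, ((-0.4)+(-10.6))/2)
= (0.95, -5.5)

(0.95, -5.5)


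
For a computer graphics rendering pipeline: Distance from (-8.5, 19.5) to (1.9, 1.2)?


dx=10.4, dy=-18.3
d^2 = 10.4^2 + (-18.3)^2 = 443.05
d = sqrt(443.05) = 21.0488

21.0488


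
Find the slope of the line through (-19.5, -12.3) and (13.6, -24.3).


slope = (y2-y1)/(x2-x1) = ((-24.3)-(-12.3))/(13.6-(-19.5)) = (-12)/33.1 = -0.3625

-0.3625


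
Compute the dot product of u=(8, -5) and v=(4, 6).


u . v = u_x*v_x + u_y*v_y = 8*4 + (-5)*6
= 32 + (-30) = 2

2


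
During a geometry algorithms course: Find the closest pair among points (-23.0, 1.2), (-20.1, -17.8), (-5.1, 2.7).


d(P0,P1) = 19.22, d(P0,P2) = 17.9627, d(P1,P2) = 25.4018
Closest: P0 and P2

Closest pair: (-23.0, 1.2) and (-5.1, 2.7), distance = 17.9627


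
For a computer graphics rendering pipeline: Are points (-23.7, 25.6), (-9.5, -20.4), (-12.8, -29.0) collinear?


Cross product: ((-9.5)-(-23.7))*((-29)-25.6) - ((-20.4)-25.6)*((-12.8)-(-23.7))
= -273.92

No, not collinear


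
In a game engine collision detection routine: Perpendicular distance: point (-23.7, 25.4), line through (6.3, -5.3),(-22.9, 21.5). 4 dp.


|cross product| = 92.44
|line direction| = sqrt(1570.88) = 39.6343
Distance = 92.44/sqrt(1570.88) = 2.3323

2.3323


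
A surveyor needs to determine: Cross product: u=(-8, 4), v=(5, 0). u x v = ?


u x v = u_x*v_y - u_y*v_x = (-8)*0 - 4*5
= 0 - 20 = -20

-20


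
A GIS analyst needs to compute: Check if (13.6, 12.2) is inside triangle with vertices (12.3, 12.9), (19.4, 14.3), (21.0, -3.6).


Cross products: AB x AP = -6.79, BC x BP = -107.18, CA x CP = -15.36
All same sign? yes

Yes, inside


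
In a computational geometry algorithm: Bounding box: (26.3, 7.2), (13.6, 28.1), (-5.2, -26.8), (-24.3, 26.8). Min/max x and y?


x range: [-24.3, 26.3]
y range: [-26.8, 28.1]
Bounding box: (-24.3,-26.8) to (26.3,28.1)

(-24.3,-26.8) to (26.3,28.1)


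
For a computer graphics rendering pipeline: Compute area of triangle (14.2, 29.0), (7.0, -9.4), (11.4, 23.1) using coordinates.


Area = |x_A(y_B-y_C) + x_B(y_C-y_A) + x_C(y_A-y_B)|/2
= |(-461.5) + (-41.3) + 437.76|/2
= 65.04/2 = 32.52

32.52


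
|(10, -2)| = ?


|u| = sqrt(10^2 + (-2)^2) = sqrt(104) = 10.198

10.198


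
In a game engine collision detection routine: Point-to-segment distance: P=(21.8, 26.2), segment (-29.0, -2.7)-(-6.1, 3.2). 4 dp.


Project P onto AB: t = 1 (clamped to [0,1])
Closest point on segment: (-6.1, 3.2)
Distance: 36.1581

36.1581


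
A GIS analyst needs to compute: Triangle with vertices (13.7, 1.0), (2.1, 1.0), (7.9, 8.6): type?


Side lengths squared: AB^2=134.56, BC^2=91.4, CA^2=91.4
Sorted: [91.4, 91.4, 134.56]
By sides: Isosceles, By angles: Acute

Isosceles, Acute


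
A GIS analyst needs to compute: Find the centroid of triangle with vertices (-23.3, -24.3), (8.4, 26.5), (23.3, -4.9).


Centroid = ((x_A+x_B+x_C)/3, (y_A+y_B+y_C)/3)
= (((-23.3)+8.4+23.3)/3, ((-24.3)+26.5+(-4.9))/3)
= (2.8, -0.9)

(2.8, -0.9)


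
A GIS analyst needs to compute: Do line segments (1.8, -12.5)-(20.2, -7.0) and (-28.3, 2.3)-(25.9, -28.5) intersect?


Cross products: d1=124.92, d2=989.74, d3=437.87, d4=-426.95
d1*d2 < 0 and d3*d4 < 0? no

No, they don't intersect


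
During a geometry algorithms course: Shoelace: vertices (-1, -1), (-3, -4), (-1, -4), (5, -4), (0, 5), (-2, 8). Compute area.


Shoelace sum: ((-1)*(-4) - (-3)*(-1)) + ((-3)*(-4) - (-1)*(-4)) + ((-1)*(-4) - 5*(-4)) + (5*5 - 0*(-4)) + (0*8 - (-2)*5) + ((-2)*(-1) - (-1)*8)
= 78
Area = |78|/2 = 39

39


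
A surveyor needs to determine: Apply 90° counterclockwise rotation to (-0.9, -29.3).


90° CCW: (x,y) -> (-y, x)
(-0.9,-29.3) -> (29.3, -0.9)

(29.3, -0.9)


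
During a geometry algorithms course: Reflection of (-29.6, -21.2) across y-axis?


Reflection over y-axis: (x,y) -> (-x,y)
(-29.6, -21.2) -> (29.6, -21.2)

(29.6, -21.2)


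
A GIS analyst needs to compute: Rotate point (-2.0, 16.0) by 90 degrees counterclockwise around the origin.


90° CCW: (x,y) -> (-y, x)
(-2,16) -> (-16, -2)

(-16, -2)


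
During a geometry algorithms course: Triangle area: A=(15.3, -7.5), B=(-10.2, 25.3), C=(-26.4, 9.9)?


Area = |x_A(y_B-y_C) + x_B(y_C-y_A) + x_C(y_A-y_B)|/2
= |235.62 + (-177.48) + 865.92|/2
= 924.06/2 = 462.03

462.03


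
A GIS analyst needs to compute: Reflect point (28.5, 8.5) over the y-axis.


Reflection over y-axis: (x,y) -> (-x,y)
(28.5, 8.5) -> (-28.5, 8.5)

(-28.5, 8.5)


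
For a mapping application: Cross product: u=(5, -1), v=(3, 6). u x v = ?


u x v = u_x*v_y - u_y*v_x = 5*6 - (-1)*3
= 30 - (-3) = 33

33


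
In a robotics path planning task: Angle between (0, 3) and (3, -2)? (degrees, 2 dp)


u.v = -6, |u| = sqrt(9) = 3, |v| = sqrt(13) = 3.6056
cos(theta) = u.v/(|u||v|) = -6/sqrt(117) = -0.5547
theta = acos(-0.5547) = 123.69 degrees

123.69 degrees


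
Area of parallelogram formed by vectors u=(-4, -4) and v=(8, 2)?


|u x v| = |(-4)*2 - (-4)*8|
= |(-8) - (-32)| = 24

24


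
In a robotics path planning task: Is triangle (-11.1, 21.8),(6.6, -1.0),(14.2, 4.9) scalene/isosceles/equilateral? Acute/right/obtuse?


Side lengths squared: AB^2=833.13, BC^2=92.57, CA^2=925.7
Sorted: [92.57, 833.13, 925.7]
By sides: Scalene, By angles: Right

Scalene, Right


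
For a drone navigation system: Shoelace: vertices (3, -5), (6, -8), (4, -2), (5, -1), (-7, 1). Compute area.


Shoelace sum: (3*(-8) - 6*(-5)) + (6*(-2) - 4*(-8)) + (4*(-1) - 5*(-2)) + (5*1 - (-7)*(-1)) + ((-7)*(-5) - 3*1)
= 62
Area = |62|/2 = 31

31


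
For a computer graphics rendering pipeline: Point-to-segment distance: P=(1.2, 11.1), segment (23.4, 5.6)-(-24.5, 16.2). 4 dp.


Project P onto AB: t = 0.4661 (clamped to [0,1])
Closest point on segment: (1.0761, 10.5402)
Distance: 0.5734

0.5734


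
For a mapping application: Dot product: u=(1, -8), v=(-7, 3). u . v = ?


u . v = u_x*v_x + u_y*v_y = 1*(-7) + (-8)*3
= (-7) + (-24) = -31

-31


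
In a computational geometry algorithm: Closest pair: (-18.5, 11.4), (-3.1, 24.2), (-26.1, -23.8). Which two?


d(P0,P1) = 20.025, d(P0,P2) = 36.0111, d(P1,P2) = 53.2259
Closest: P0 and P1

Closest pair: (-18.5, 11.4) and (-3.1, 24.2), distance = 20.025


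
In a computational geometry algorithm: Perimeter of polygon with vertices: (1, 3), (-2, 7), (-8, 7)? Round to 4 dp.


Sides: (1, 3)->(-2, 7): sqrt(25) = 5, (-2, 7)->(-8, 7): sqrt(36) = 6, (-8, 7)->(1, 3): sqrt(97) = 9.848858
Sum = 20.848858
Perimeter = 20.8489

20.8489


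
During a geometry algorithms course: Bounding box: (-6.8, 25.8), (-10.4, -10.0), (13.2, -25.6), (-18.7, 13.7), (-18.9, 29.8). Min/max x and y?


x range: [-18.9, 13.2]
y range: [-25.6, 29.8]
Bounding box: (-18.9,-25.6) to (13.2,29.8)

(-18.9,-25.6) to (13.2,29.8)


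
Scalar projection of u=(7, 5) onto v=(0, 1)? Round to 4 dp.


u.v = 5, |v| = sqrt(1) = 1
Scalar projection = u.v / |v| = 5 / sqrt(1) = 5

5


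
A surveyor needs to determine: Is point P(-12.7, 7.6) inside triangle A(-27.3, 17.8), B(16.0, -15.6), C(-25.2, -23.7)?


Cross products: AB x AP = 45.98, BC x BP = -1188.31, CA x CP = -584.48
All same sign? no

No, outside


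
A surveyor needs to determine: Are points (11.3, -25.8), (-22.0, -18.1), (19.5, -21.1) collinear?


Cross product: ((-22)-11.3)*((-21.1)-(-25.8)) - ((-18.1)-(-25.8))*(19.5-11.3)
= -219.65

No, not collinear


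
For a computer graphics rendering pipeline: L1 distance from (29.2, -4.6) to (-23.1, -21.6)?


|29.2-(-23.1)| + |(-4.6)-(-21.6)| = 52.3 + 17 = 69.3

69.3


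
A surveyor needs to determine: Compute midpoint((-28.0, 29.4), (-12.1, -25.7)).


M = (((-28)+(-12.1))/2, (29.4+(-25.7))/2)
= (-20.05, 1.85)

(-20.05, 1.85)


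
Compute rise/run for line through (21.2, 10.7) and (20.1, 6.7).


slope = (y2-y1)/(x2-x1) = (6.7-10.7)/(20.1-21.2) = (-4)/(-1.1) = 3.6364

3.6364


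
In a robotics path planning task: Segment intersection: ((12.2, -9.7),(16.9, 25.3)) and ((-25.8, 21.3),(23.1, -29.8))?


Cross products: d1=425.9, d2=2377.57, d3=1475.7, d4=-475.97
d1*d2 < 0 and d3*d4 < 0? no

No, they don't intersect


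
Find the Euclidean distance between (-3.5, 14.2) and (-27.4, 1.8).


dx=-23.9, dy=-12.4
d^2 = (-23.9)^2 + (-12.4)^2 = 724.97
d = sqrt(724.97) = 26.9253

26.9253


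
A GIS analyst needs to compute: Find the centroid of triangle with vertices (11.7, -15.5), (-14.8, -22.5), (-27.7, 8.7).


Centroid = ((x_A+x_B+x_C)/3, (y_A+y_B+y_C)/3)
= ((11.7+(-14.8)+(-27.7))/3, ((-15.5)+(-22.5)+8.7)/3)
= (-10.2667, -9.7667)

(-10.2667, -9.7667)


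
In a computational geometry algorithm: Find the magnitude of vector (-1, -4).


|u| = sqrt((-1)^2 + (-4)^2) = sqrt(17) = 4.1231

4.1231


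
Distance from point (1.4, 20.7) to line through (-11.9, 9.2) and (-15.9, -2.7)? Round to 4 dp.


|cross product| = 112.27
|line direction| = sqrt(157.61) = 12.5543
Distance = 112.27/sqrt(157.61) = 8.9428

8.9428


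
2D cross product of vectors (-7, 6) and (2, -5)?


u x v = u_x*v_y - u_y*v_x = (-7)*(-5) - 6*2
= 35 - 12 = 23

23


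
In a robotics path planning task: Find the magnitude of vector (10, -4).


|u| = sqrt(10^2 + (-4)^2) = sqrt(116) = 10.7703

10.7703


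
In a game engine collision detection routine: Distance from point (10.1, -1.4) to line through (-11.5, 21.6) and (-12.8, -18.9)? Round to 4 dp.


|cross product| = 904.7
|line direction| = sqrt(1641.94) = 40.5209
Distance = 904.7/sqrt(1641.94) = 22.3268

22.3268


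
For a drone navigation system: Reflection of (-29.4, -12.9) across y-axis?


Reflection over y-axis: (x,y) -> (-x,y)
(-29.4, -12.9) -> (29.4, -12.9)

(29.4, -12.9)


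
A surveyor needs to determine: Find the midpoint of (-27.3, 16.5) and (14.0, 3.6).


M = (((-27.3)+14)/2, (16.5+3.6)/2)
= (-6.65, 10.05)

(-6.65, 10.05)


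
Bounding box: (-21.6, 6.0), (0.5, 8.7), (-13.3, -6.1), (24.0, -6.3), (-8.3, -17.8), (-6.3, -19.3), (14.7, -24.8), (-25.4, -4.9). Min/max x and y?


x range: [-25.4, 24]
y range: [-24.8, 8.7]
Bounding box: (-25.4,-24.8) to (24,8.7)

(-25.4,-24.8) to (24,8.7)


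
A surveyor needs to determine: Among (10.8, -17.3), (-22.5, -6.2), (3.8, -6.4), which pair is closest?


d(P0,P1) = 35.1013, d(P0,P2) = 12.9541, d(P1,P2) = 26.3008
Closest: P0 and P2

Closest pair: (10.8, -17.3) and (3.8, -6.4), distance = 12.9541


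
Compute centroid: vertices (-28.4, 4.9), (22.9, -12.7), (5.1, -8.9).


Centroid = ((x_A+x_B+x_C)/3, (y_A+y_B+y_C)/3)
= (((-28.4)+22.9+5.1)/3, (4.9+(-12.7)+(-8.9))/3)
= (-0.1333, -5.5667)

(-0.1333, -5.5667)
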